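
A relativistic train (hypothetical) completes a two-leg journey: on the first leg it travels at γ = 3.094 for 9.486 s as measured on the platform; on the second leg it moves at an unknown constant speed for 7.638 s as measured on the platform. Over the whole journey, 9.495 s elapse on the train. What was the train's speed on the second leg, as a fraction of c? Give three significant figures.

β = 0.540

Leg 1: γ = 3.094; τ_1 = 9.486/3.094 = 3.066 s.
Leg 2: speed unknown; τ_2 = 7.638/γ_2.
Total proper time: 3.066 + τ_2 = 9.495, so τ_2 = 9.495 − 3.066 = 6.429 s.
γ_2 = 7.638/6.429 = 1.188; β = √(1 − 1/γ²) = √0.2915.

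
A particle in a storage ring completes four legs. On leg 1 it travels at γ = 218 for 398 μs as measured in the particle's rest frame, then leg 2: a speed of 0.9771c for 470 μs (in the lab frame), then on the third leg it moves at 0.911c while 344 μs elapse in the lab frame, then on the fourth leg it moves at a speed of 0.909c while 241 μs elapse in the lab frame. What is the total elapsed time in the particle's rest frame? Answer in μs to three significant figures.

τ = 740 μs

Leg 1: 398 μs is already measured in the particle's rest frame.
Leg 2: γ = 1/√(1 − 0.9771²) = 1/√0.04528 = 4.700; τ_2 = 470/4.700 = 100.0 μs.
Leg 3: γ = 1/√(1 − 0.911²) = 1/√0.1701 = 2.425; τ_3 = 344/2.425 = 141.9 μs.
Leg 4: γ = 1/√(1 − 0.909²) = 1/√0.1737 = 2.399; τ_4 = 241/2.399 = 100.4 μs.
Total: 398.0 + 100.0 + 141.9 + 100.4 μs.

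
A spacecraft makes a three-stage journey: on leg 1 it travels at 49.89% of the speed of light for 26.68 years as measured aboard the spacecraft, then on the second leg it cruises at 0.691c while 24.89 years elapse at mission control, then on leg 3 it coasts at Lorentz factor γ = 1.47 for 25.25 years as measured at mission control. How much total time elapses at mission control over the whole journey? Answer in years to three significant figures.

Δt = 80.9 years

Leg 1: β = 0.4989; γ = 1/√(1 − 0.4989²) = 1/√0.7511 = 1.154; Δt_1 = 1.154 × 26.68 = 30.78 years.
Leg 2: 24.89 years is already measured at mission control.
Leg 3: 25.25 years is already measured at mission control.
Total: 30.78 + 24.89 + 25.25 years.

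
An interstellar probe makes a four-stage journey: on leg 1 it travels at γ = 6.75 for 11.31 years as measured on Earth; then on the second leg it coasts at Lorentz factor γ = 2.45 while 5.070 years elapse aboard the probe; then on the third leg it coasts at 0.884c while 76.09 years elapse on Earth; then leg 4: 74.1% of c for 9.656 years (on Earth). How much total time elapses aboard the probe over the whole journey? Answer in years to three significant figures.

Leg 1: γ = 6.75; τ_1 = 11.31/6.750 = 1.676 years.
Leg 2: 5.070 years is already measured aboard the probe.
Leg 3: γ = 1/√(1 − 0.884²) = 1/√0.2185 = 2.139; τ_3 = 76.09/2.139 = 35.57 years.
Leg 4: β = 0.741; γ = 1/√(1 − 0.741²) = 1/√0.4509 = 1.489; τ_4 = 9.656/1.489 = 6.484 years.
Total: 1.676 + 5.070 + 35.57 + 6.484 years.

τ = 48.8 years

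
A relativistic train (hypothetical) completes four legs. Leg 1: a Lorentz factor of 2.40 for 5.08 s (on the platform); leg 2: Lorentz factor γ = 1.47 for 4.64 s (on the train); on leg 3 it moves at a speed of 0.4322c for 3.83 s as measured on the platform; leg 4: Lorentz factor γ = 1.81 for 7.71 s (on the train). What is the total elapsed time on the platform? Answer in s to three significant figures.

Leg 1: 5.08 s is already measured on the platform.
Leg 2: γ = 1.47; Δt_2 = 1.470 × 4.64 = 6.821 s.
Leg 3: 3.83 s is already measured on the platform.
Leg 4: γ = 1.81; Δt_4 = 1.810 × 7.71 = 13.96 s.
Total: 5.080 + 6.821 + 3.830 + 13.96 s.

Δt = 29.7 s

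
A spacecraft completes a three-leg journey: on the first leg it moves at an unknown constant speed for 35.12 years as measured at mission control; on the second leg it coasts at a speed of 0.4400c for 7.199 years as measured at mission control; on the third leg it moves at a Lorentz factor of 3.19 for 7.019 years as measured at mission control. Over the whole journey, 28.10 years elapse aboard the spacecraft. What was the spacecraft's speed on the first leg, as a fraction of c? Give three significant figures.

Leg 1: speed unknown; τ_1 = 35.12/γ_1.
Leg 2: γ = 1/√(1 − 0.4400²) = 1/√0.8064 = 1.114; τ_2 = 7.199/1.114 = 6.465 years.
Leg 3: γ = 3.19; τ_3 = 7.019/3.190 = 2.200 years.
Total proper time: τ_1 + 6.465 + 2.200 = 28.10, so τ_1 = 28.10 − 8.665 = 19.44 years.
γ_1 = 35.12/19.44 = 1.807; β = √(1 − 1/γ²) = √0.6938.

β = 0.833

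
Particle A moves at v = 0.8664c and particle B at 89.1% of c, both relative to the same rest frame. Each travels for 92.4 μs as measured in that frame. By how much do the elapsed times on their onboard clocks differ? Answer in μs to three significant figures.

A: γ = 1/√(1 − 0.8664²) = 1/√0.2494 = 2.003; τ_A = 92.4/2.003 = 46.14 μs.
B: β = 0.891; γ = 1/√(1 − 0.891²) = 1/√0.2061 = 2.203; τ_B = 92.4/2.203 = 41.95 μs.

|τ_A − τ_B| = 4.19 μs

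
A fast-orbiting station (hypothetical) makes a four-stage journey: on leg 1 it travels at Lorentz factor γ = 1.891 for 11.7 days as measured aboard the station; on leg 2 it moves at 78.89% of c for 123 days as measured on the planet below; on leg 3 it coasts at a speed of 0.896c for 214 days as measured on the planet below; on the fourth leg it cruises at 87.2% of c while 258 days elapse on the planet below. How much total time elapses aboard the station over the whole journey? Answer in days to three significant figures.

τ = 309 days

Leg 1: 11.7 days is already measured aboard the station.
Leg 2: β = 0.7889; γ = 1/√(1 − 0.7889²) = 1/√0.3776 = 1.627; τ_2 = 123/1.627 = 75.59 days.
Leg 3: γ = 1/√(1 − 0.896²) = 1/√0.1972 = 2.252; τ_3 = 214/2.252 = 95.03 days.
Leg 4: β = 0.872; γ = 1/√(1 − 0.872²) = 1/√0.2396 = 2.043; τ_4 = 258/2.043 = 126.3 days.
Total: 11.70 + 75.59 + 95.03 + 126.3 days.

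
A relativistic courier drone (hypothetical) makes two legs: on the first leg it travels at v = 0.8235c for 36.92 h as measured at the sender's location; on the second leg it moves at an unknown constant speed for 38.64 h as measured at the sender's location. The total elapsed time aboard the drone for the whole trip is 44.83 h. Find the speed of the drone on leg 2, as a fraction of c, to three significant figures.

Leg 1: γ = 1/√(1 − 0.8235²) = 1/√0.3218 = 1.763; τ_1 = 36.92/1.763 = 20.95 h.
Leg 2: speed unknown; τ_2 = 38.64/γ_2.
Total proper time: 20.95 + τ_2 = 44.83, so τ_2 = 44.83 − 20.95 = 23.88 h.
γ_2 = 38.64/23.88 = 1.618; β = √(1 − 1/γ²) = √0.6179.

β = 0.786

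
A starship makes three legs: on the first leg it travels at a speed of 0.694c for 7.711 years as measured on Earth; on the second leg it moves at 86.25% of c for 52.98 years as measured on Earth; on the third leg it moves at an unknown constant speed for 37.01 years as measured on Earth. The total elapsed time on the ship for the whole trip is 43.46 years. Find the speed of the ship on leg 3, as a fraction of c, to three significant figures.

β = 0.954

Leg 1: γ = 1/√(1 − 0.694²) = 1/√0.5184 = 1.389; τ_1 = 7.711/1.389 = 5.552 years.
Leg 2: β = 0.8625; γ = 1/√(1 − 0.8625²) = 1/√0.2561 = 1.976; τ_2 = 52.98/1.976 = 26.81 years.
Leg 3: speed unknown; τ_3 = 37.01/γ_3.
Total proper time: 5.552 + 26.81 + τ_3 = 43.46, so τ_3 = 43.46 − 32.36 = 11.10 years.
γ_3 = 37.01/11.10 = 3.335; β = √(1 − 1/γ²) = √0.9101.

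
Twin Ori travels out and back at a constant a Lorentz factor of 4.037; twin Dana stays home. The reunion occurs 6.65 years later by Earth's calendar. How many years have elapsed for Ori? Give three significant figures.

γ = 4.037
Ori's clock measures proper time along the trip: τ = Δt/γ = 6.65/4.037 years.

τ = 1.65 years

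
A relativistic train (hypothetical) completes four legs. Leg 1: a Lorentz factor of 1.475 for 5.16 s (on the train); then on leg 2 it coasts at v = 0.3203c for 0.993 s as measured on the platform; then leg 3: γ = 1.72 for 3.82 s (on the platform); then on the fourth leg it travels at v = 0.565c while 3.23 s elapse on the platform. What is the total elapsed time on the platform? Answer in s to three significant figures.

Leg 1: γ = 1.475; Δt_1 = 1.475 × 5.16 = 7.611 s.
Leg 2: 0.993 s is already measured on the platform.
Leg 3: 3.82 s is already measured on the platform.
Leg 4: 3.23 s is already measured on the platform.
Total: 7.611 + 0.9930 + 3.820 + 3.230 s.

Δt = 15.7 s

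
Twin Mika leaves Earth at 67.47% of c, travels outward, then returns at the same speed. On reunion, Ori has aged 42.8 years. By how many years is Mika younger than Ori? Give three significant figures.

Δt − τ = 11.2 years

β = 0.6747; γ = 1/√(1 − 0.6747²) = 1/√0.5448 = 1.355
Mika's elapsed proper time: τ = 42.8/1.355 = 31.59 years.
Age gap = Δt − τ = 42.8 − 31.59 years.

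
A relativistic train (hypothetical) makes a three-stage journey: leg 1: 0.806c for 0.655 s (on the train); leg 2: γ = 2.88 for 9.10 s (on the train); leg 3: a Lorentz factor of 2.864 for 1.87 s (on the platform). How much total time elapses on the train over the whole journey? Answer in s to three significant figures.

Leg 1: 0.655 s is already measured on the train.
Leg 2: 9.10 s is already measured on the train.
Leg 3: γ = 2.864; τ_3 = 1.87/2.864 = 0.6529 s.
Total: 0.6550 + 9.100 + 0.6529 s.

τ = 10.4 s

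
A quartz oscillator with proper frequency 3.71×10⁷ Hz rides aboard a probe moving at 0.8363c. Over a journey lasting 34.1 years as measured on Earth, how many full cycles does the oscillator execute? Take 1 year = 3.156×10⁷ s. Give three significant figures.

γ = 1/√(1 − 0.8363²) = 1/√0.3006 = 1.824
The oscillator's own cycle count is N = f × τ where τ is the proper time aboard the probe. τ = Δt/γ = 34.1/1.824 = 18.70 years = 5.900×10⁸ s.
N = 3.71×10⁷ × 5.900×10⁸ = 2.189×10¹⁶.

N = 2.19×10¹⁶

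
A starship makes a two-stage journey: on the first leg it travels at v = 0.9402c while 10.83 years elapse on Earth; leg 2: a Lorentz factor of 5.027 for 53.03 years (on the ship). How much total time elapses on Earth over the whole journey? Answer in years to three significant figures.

Leg 1: 10.83 years is already measured on Earth.
Leg 2: γ = 5.027; Δt_2 = 5.027 × 53.03 = 266.6 years.
Total: 10.83 + 266.6 years.

Δt = 277 years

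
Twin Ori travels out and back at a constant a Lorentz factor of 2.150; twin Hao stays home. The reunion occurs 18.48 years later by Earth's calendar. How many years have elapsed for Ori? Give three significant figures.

τ = 8.60 years

γ = 2.150
Ori's clock measures proper time along the trip: τ = Δt/γ = 18.48/2.150 years.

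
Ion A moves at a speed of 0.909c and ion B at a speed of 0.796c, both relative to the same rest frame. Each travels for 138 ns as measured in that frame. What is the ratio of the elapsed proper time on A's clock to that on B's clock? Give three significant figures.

A: γ = 1/√(1 − 0.909²) = 1/√0.1737 = 2.399. B: γ = 1/√(1 − 0.796²) = 1/√0.3664 = 1.652.
τ_A/τ_B = γ_B/γ_A = 1.652/2.399 = 0.6886, so τ_A/τ_B = 0.6886.

τ_A/τ_B = 0.689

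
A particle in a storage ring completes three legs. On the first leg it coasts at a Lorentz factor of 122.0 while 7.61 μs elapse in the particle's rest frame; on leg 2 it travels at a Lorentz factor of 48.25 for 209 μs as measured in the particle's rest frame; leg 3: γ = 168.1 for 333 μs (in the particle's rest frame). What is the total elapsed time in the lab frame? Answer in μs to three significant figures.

Leg 1: γ = 122.0; Δt_1 = 122.0 × 7.61 = 928.4 μs.
Leg 2: γ = 48.25; Δt_2 = 48.25 × 209 = 1.008×10⁴ μs.
Leg 3: γ = 168.1; Δt_3 = 168.1 × 333 = 5.598×10⁴ μs.
Total: 928.4 + 1.008×10⁴ + 5.598×10⁴ μs.

Δt = 6.70×10⁴ μs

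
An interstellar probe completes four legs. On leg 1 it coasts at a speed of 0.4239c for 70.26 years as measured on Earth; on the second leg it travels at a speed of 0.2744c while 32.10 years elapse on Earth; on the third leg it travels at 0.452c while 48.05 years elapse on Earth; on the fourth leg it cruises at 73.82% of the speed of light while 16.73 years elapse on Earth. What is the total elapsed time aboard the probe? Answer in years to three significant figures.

Leg 1: γ = 1/√(1 − 0.4239²) = 1/√0.8203 = 1.104; τ_1 = 70.26/1.104 = 63.64 years.
Leg 2: γ = 1/√(1 − 0.2744²) = 1/√0.9247 = 1.040; τ_2 = 32.10/1.040 = 30.87 years.
Leg 3: γ = 1/√(1 − 0.452²) = 1/√0.7957 = 1.121; τ_3 = 48.05/1.121 = 42.86 years.
Leg 4: β = 0.7382; γ = 1/√(1 − 0.7382²) = 1/√0.4551 = 1.482; τ_4 = 16.73/1.482 = 11.29 years.
Total: 63.64 + 30.87 + 42.86 + 11.29 years.

τ = 149 years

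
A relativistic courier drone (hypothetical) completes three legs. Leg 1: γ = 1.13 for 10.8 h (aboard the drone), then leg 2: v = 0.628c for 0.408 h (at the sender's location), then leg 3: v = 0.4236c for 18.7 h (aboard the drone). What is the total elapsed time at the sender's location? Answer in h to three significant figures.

Δt = 33.3 h

Leg 1: γ = 1.13; Δt_1 = 1.130 × 10.8 = 12.20 h.
Leg 2: 0.408 h is already measured at the sender's location.
Leg 3: γ = 1/√(1 − 0.4236²) = 1/√0.8206 = 1.104; Δt_3 = 1.104 × 18.7 = 20.64 h.
Total: 12.20 + 0.4080 + 20.64 h.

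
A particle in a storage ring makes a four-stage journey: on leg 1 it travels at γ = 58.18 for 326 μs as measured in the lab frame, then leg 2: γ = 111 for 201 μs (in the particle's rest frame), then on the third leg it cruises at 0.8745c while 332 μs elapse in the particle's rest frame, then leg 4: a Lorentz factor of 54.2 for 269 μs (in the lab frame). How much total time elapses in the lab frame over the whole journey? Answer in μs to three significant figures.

Leg 1: 326 μs is already measured in the lab frame.
Leg 2: γ = 111; Δt_2 = 111.0 × 201 = 2.231×10⁴ μs.
Leg 3: γ = 1/√(1 − 0.8745²) = 1/√0.2352 = 2.062; Δt_3 = 2.062 × 332 = 684.5 μs.
Leg 4: 269 μs is already measured in the lab frame.
Total: 326.0 + 2.231×10⁴ + 684.5 + 269.0 μs.

Δt = 2.36×10⁴ μs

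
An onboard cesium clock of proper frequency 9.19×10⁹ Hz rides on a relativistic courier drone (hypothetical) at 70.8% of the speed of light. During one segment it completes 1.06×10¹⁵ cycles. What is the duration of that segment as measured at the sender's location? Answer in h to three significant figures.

β = 0.708; γ = 1/√(1 − 0.708²) = 1/√0.4987 = 1.416
Proper time for N cycles: τ = N/f = 1.06×10¹⁵/(9.19×10⁹) = 1.153×10⁵ s = 32.04 h.
Lab-frame duration Δt = γτ = 1.416 × 32.04 = 45.37 h.

Δt = 45.4 h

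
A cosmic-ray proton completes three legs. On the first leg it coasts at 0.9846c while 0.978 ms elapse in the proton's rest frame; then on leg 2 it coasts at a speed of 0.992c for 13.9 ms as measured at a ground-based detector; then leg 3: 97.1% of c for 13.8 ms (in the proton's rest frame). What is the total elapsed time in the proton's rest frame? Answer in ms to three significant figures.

Leg 1: 0.978 ms is already measured in the proton's rest frame.
Leg 2: γ = 1/√(1 − 0.992²) = 1/√0.01594 = 7.922; τ_2 = 13.9/7.922 = 1.755 ms.
Leg 3: 13.8 ms is already measured in the proton's rest frame.
Total: 0.9780 + 1.755 + 13.80 ms.

τ = 16.5 ms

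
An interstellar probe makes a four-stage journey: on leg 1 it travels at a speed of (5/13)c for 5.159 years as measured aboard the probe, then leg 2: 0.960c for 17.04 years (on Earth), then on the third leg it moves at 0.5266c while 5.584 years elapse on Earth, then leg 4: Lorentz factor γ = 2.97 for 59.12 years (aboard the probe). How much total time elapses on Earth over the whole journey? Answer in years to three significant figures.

Leg 1: γ = 1/√(1 − (5/13)²) = 13/12 ≈ 1.083; Δt_1 = 1.083 × 5.159 = 5.589 years.
Leg 2: 17.04 years is already measured on Earth.
Leg 3: 5.584 years is already measured on Earth.
Leg 4: γ = 2.97; Δt_4 = 2.970 × 59.12 = 175.6 years.
Total: 5.589 + 17.04 + 5.584 + 175.6 years.

Δt = 204 years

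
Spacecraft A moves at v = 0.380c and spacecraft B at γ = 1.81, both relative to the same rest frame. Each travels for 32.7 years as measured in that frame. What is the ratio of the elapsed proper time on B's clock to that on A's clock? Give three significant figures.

τ_B/τ_A = 0.597

A: γ = 1/√(1 − 0.380²) = 1/√0.8556 = 1.081. B: γ = 1.81.
τ_A/τ_B = γ_B/γ_A = 1.810/1.081 = 1.674, so τ_B/τ_A = 0.5973.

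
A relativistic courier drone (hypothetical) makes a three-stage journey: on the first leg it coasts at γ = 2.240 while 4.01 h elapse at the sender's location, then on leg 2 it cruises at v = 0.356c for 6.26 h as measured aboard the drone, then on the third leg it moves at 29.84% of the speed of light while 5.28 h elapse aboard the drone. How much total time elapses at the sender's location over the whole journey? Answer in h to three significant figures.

Δt = 16.2 h

Leg 1: 4.01 h is already measured at the sender's location.
Leg 2: γ = 1/√(1 − 0.356²) = 1/√0.8733 = 1.070; Δt_2 = 1.070 × 6.26 = 6.699 h.
Leg 3: β = 0.2984; γ = 1/√(1 − 0.2984²) = 1/√0.9110 = 1.048; Δt_3 = 1.048 × 5.28 = 5.532 h.
Total: 4.010 + 6.699 + 5.532 h.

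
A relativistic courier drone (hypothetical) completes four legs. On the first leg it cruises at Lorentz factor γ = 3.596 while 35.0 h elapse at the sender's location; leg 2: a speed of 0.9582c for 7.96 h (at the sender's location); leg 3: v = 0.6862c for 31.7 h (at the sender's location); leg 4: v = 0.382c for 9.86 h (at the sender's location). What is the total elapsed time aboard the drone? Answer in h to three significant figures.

Leg 1: γ = 3.596; τ_1 = 35.0/3.596 = 9.733 h.
Leg 2: γ = 1/√(1 − 0.9582²) = 1/√0.08185 = 3.495; τ_2 = 7.96/3.495 = 2.277 h.
Leg 3: γ = 1/√(1 − 0.6862²) = 1/√0.5291 = 1.375; τ_3 = 31.7/1.375 = 23.06 h.
Leg 4: γ = 1/√(1 − 0.382²) = 1/√0.8541 = 1.082; τ_4 = 9.86/1.082 = 9.112 h.
Total: 9.733 + 2.277 + 23.06 + 9.112 h.

τ = 44.2 h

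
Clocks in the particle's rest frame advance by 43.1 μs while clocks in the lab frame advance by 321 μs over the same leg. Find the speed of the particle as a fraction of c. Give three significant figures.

β = 0.991

The proper time is measured in the particle's rest frame (both events occur at the particle's location); Δt is measured in the lab frame. γ = Δt/τ = 321/43.1 = 7.448.
β = √(1 − 1/γ²) = √(1 − 0.01803) = √0.9820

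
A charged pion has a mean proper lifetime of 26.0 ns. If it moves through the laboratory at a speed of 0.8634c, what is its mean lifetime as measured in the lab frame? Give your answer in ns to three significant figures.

Δt = 51.5 ns

γ = 1/√(1 − 0.8634²) = 1/√0.2545 = 1.982
The rest-frame lifetime is the proper time; the lab measures the dilated interval Δt = γτ₀ = 1.982 × 26.0 ns.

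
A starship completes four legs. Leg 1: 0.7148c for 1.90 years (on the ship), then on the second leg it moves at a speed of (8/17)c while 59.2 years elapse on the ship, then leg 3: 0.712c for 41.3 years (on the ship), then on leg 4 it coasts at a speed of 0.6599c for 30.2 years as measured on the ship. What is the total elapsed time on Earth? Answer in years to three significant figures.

Leg 1: γ = 1/√(1 − 0.7148²) = 1/√0.4891 = 1.430; Δt_1 = 1.430 × 1.90 = 2.717 years.
Leg 2: γ = 1/√(1 − (8/17)²) = 17/15 ≈ 1.133; Δt_2 = 1.133 × 59.2 = 67.09 years.
Leg 3: γ = 1/√(1 − 0.712²) = 1/√0.4931 = 1.424; Δt_3 = 1.424 × 41.3 = 58.82 years.
Leg 4: γ = 1/√(1 − 0.6599²) = 1/√0.5645 = 1.331; Δt_4 = 1.331 × 30.2 = 40.19 years.
Total: 2.717 + 67.09 + 58.82 + 40.19 years.

Δt = 169 years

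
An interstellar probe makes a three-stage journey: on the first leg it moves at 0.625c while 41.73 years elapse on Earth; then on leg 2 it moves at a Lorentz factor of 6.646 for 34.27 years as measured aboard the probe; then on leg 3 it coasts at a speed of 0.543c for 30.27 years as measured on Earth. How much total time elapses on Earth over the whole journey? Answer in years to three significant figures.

Leg 1: 41.73 years is already measured on Earth.
Leg 2: γ = 6.646; Δt_2 = 6.646 × 34.27 = 227.8 years.
Leg 3: 30.27 years is already measured on Earth.
Total: 41.73 + 227.8 + 30.27 years.

Δt = 300 years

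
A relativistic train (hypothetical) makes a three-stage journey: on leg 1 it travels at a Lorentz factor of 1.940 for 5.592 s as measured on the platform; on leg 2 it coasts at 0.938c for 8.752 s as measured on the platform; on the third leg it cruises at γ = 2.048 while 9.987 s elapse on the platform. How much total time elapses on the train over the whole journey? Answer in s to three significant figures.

Leg 1: γ = 1.940; τ_1 = 5.592/1.940 = 2.882 s.
Leg 2: γ = 1/√(1 − 0.938²) = 1/√0.1202 = 2.885; τ_2 = 8.752/2.885 = 3.034 s.
Leg 3: γ = 2.048; τ_3 = 9.987/2.048 = 4.876 s.
Total: 2.882 + 3.034 + 4.876 s.

τ = 10.8 s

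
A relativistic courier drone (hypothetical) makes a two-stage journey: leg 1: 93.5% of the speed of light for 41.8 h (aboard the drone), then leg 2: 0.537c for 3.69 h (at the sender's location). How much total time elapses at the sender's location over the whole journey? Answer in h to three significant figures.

Δt = 122 h

Leg 1: β = 0.935; γ = 1/√(1 − 0.935²) = 1/√0.1258 = 2.820; Δt_1 = 2.820 × 41.8 = 117.9 h.
Leg 2: 3.69 h is already measured at the sender's location.
Total: 117.9 + 3.690 h.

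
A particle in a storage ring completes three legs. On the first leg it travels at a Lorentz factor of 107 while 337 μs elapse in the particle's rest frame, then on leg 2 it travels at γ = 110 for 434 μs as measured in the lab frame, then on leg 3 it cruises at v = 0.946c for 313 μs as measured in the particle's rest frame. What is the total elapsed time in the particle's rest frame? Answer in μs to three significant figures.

τ = 654 μs

Leg 1: 337 μs is already measured in the particle's rest frame.
Leg 2: γ = 110; τ_2 = 434/110.0 = 3.945 μs.
Leg 3: 313 μs is already measured in the particle's rest frame.
Total: 337.0 + 3.945 + 313.0 μs.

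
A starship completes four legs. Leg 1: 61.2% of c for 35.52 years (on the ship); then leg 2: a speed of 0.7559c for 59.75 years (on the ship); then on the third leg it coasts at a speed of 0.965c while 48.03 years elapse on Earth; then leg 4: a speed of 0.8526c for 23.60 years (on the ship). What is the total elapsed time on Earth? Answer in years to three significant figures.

Leg 1: β = 0.612; γ = 1/√(1 − 0.612²) = 1/√0.6255 = 1.264; Δt_1 = 1.264 × 35.52 = 44.91 years.
Leg 2: γ = 1/√(1 − 0.7559²) = 1/√0.4286 = 1.527; Δt_2 = 1.527 × 59.75 = 91.26 years.
Leg 3: 48.03 years is already measured on Earth.
Leg 4: γ = 1/√(1 − 0.8526²) = 1/√0.2731 = 1.914; Δt_4 = 1.914 × 23.60 = 45.16 years.
Total: 44.91 + 91.26 + 48.03 + 45.16 years.

Δt = 229 years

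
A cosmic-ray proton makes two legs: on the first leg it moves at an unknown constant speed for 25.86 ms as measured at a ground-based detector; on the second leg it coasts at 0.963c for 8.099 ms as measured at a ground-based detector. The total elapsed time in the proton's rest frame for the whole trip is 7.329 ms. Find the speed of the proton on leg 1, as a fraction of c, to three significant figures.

Leg 1: speed unknown; τ_1 = 25.86/γ_1.
Leg 2: γ = 1/√(1 − 0.963²) = 1/√0.07263 = 3.711; τ_2 = 8.099/3.711 = 2.183 ms.
Total proper time: τ_1 + 2.183 = 7.329, so τ_1 = 7.329 − 2.183 = 5.146 ms.
γ_1 = 25.86/5.146 = 5.025; β = √(1 − 1/γ²) = √0.9604.

β = 0.980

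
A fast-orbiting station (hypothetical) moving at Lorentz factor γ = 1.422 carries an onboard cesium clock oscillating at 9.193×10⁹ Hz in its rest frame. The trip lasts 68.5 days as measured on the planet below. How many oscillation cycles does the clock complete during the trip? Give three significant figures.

γ = 1.422
The oscillator's own cycle count is N = f × τ where τ is the proper time aboard the station. τ = Δt/γ = 68.5/1.422 = 48.17 days = 4.162×10⁶ s.
N = 9.193×10⁹ × 4.162×10⁶ = 3.826×10¹⁶.

N = 3.83×10¹⁶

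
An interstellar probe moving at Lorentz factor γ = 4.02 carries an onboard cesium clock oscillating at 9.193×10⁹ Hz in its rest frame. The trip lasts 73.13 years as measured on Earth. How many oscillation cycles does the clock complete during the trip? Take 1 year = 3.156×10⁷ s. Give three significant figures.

γ = 4.02
The oscillator's own cycle count is N = f × τ where τ is the proper time aboard the probe. τ = Δt/γ = 73.13/4.020 = 18.19 years = 5.741×10⁸ s.
N = 9.193×10⁹ × 5.741×10⁸ = 5.278×10¹⁸.

N = 5.28×10¹⁸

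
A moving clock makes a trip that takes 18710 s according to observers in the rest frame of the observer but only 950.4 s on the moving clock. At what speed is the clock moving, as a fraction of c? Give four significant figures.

β = 0.9987

The proper time is measured on the moving clock (both events occur at the clock's location); Δt is measured in the rest frame of the observer. γ = Δt/τ = 18710/950.4 = 19.69.
β = √(1 − 1/γ²) = √(1 − 0.002580) = √0.9974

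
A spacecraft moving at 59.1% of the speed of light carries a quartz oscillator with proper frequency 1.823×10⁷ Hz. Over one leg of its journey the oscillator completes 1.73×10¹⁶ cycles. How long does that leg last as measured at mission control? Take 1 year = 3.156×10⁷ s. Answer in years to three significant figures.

Δt = 37.3 years

β = 0.591; γ = 1/√(1 − 0.591²) = 1/√0.6507 = 1.240
Proper time for N cycles: τ = N/f = 1.73×10¹⁶/(1.823×10⁷) = 9.490×10⁸ s = 30.07 years.
Lab-frame duration Δt = γτ = 1.240 × 30.07 = 37.28 years.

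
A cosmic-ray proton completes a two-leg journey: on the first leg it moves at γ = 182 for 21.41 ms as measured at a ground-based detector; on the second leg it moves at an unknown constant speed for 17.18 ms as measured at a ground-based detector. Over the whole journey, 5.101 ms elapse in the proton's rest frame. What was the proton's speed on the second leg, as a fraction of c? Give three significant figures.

β = 0.957

Leg 1: γ = 182; τ_1 = 21.41/182.0 = 0.1176 ms.
Leg 2: speed unknown; τ_2 = 17.18/γ_2.
Total proper time: 0.1176 + τ_2 = 5.101, so τ_2 = 5.101 − 0.1176 = 4.983 ms.
γ_2 = 17.18/4.983 = 3.447; β = √(1 − 1/γ²) = √0.9159.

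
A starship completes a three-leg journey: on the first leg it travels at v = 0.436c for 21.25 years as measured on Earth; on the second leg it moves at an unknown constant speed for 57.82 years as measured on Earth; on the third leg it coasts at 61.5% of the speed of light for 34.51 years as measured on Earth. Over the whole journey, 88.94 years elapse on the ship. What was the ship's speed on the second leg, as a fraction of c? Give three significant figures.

β = 0.676

Leg 1: γ = 1/√(1 − 0.436²) = 1/√0.8099 = 1.111; τ_1 = 21.25/1.111 = 19.12 years.
Leg 2: speed unknown; τ_2 = 57.82/γ_2.
Leg 3: β = 0.615; γ = 1/√(1 − 0.615²) = 1/√0.6218 = 1.268; τ_3 = 34.51/1.268 = 27.21 years.
Total proper time: 19.12 + τ_2 + 27.21 = 88.94, so τ_2 = 88.94 − 46.34 = 42.60 years.
γ_2 = 57.82/42.60 = 1.357; β = √(1 − 1/γ²) = √0.4571.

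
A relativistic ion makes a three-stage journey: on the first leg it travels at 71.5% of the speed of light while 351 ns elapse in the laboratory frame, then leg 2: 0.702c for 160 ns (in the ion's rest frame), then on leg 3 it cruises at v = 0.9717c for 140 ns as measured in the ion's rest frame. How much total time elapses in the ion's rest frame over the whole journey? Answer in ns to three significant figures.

τ = 545 ns

Leg 1: β = 0.715; γ = 1/√(1 − 0.715²) = 1/√0.4888 = 1.430; τ_1 = 351/1.430 = 245.4 ns.
Leg 2: 160 ns is already measured in the ion's rest frame.
Leg 3: 140 ns is already measured in the ion's rest frame.
Total: 245.4 + 160.0 + 140.0 ns.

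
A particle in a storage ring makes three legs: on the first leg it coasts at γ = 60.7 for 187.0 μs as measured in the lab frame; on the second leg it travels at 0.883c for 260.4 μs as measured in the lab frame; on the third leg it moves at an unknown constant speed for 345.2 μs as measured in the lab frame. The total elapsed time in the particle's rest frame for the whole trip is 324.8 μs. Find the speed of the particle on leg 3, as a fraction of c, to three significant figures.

Leg 1: γ = 60.7; τ_1 = 187.0/60.70 = 3.081 μs.
Leg 2: γ = 1/√(1 − 0.883²) = 1/√0.2203 = 2.131; τ_2 = 260.4/2.131 = 122.2 μs.
Leg 3: speed unknown; τ_3 = 345.2/γ_3.
Total proper time: 3.081 + 122.2 + τ_3 = 324.8, so τ_3 = 324.8 − 125.3 = 199.5 μs.
γ_3 = 345.2/199.5 = 1.730; β = √(1 − 1/γ²) = √0.6660.

β = 0.816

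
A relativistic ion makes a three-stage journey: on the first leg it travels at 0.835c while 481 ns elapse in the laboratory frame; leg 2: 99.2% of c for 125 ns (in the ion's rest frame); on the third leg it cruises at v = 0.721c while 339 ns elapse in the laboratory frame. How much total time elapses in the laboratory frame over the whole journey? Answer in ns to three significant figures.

Δt = 1810 ns

Leg 1: 481 ns is already measured in the laboratory frame.
Leg 2: β = 0.992; γ = 1/√(1 − 0.992²) = 1/√0.01594 = 7.922; Δt_2 = 7.922 × 125 = 990.2 ns.
Leg 3: 339 ns is already measured in the laboratory frame.
Total: 481.0 + 990.2 + 339.0 ns.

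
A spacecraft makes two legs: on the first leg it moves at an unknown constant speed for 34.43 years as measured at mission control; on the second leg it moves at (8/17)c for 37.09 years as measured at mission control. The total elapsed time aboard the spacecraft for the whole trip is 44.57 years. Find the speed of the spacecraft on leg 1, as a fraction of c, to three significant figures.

β = 0.939

Leg 1: speed unknown; τ_1 = 34.43/γ_1.
Leg 2: γ = 1/√(1 − (8/17)²) = 17/15 ≈ 1.133; τ_2 = 37.09/1.133 = 32.73 years.
Total proper time: τ_1 + 32.73 = 44.57, so τ_1 = 44.57 − 32.73 = 11.84 years.
γ_1 = 34.43/11.84 = 2.907; β = √(1 − 1/γ²) = √0.8817.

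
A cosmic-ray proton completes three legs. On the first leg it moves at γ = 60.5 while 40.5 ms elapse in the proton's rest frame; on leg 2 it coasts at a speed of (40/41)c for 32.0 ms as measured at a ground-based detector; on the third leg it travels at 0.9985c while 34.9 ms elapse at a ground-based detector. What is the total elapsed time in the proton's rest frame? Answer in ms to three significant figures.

Leg 1: 40.5 ms is already measured in the proton's rest frame.
Leg 2: γ = 1/√(1 − (40/41)²) = 41/9 ≈ 4.556; τ_2 = 32.0/4.556 = 7.024 ms.
Leg 3: γ = 1/√(1 − 0.9985²) = 1/√0.002998 = 18.26; τ_3 = 34.9/18.26 = 1.911 ms.
Total: 40.50 + 7.024 + 1.911 ms.

τ = 49.4 ms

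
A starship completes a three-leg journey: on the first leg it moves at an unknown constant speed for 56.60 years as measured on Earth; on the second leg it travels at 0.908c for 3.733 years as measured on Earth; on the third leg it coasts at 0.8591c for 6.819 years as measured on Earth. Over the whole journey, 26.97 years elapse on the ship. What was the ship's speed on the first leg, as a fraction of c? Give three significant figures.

β = 0.922

Leg 1: speed unknown; τ_1 = 56.60/γ_1.
Leg 2: γ = 1/√(1 − 0.908²) = 1/√0.1755 = 2.387; τ_2 = 3.733/2.387 = 1.564 years.
Leg 3: γ = 1/√(1 − 0.8591²) = 1/√0.2619 = 1.954; τ_3 = 6.819/1.954 = 3.490 years.
Total proper time: τ_1 + 1.564 + 3.490 = 26.97, so τ_1 = 26.97 − 5.054 = 21.92 years.
γ_1 = 56.60/21.92 = 2.583; β = √(1 − 1/γ²) = √0.8501.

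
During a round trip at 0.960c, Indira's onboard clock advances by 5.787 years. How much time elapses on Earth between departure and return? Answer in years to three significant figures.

γ = 1/√(1 − 0.960²) = 25/7 ≈ 3.571
Earth-frame duration is the dilated interval: Δt = γτ = 3.571 × 5.787 years.

Δt = 20.7 years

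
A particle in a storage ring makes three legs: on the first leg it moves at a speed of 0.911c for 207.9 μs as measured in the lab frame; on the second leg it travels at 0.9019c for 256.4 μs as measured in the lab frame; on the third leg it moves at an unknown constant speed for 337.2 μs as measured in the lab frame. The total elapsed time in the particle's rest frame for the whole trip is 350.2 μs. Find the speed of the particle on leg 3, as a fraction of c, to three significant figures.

Leg 1: γ = 1/√(1 − 0.911²) = 1/√0.1701 = 2.425; τ_1 = 207.9/2.425 = 85.74 μs.
Leg 2: γ = 1/√(1 − 0.9019²) = 1/√0.1866 = 2.315; τ_2 = 256.4/2.315 = 110.8 μs.
Leg 3: speed unknown; τ_3 = 337.2/γ_3.
Total proper time: 85.74 + 110.8 + τ_3 = 350.2, so τ_3 = 350.2 − 196.5 = 153.7 μs.
γ_3 = 337.2/153.7 = 2.194; β = √(1 − 1/γ²) = √0.7922.

β = 0.890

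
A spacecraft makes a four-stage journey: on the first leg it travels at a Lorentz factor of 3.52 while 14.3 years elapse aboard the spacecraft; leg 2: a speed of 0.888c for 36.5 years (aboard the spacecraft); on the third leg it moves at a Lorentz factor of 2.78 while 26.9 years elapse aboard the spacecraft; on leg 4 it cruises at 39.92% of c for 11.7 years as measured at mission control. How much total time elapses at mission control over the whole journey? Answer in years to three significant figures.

Δt = 216 years

Leg 1: γ = 3.52; Δt_1 = 3.520 × 14.3 = 50.34 years.
Leg 2: γ = 1/√(1 − 0.888²) = 1/√0.2115 = 2.175; Δt_2 = 2.175 × 36.5 = 79.37 years.
Leg 3: γ = 2.78; Δt_3 = 2.780 × 26.9 = 74.78 years.
Leg 4: 11.7 years is already measured at mission control.
Total: 50.34 + 79.37 + 74.78 + 11.70 years.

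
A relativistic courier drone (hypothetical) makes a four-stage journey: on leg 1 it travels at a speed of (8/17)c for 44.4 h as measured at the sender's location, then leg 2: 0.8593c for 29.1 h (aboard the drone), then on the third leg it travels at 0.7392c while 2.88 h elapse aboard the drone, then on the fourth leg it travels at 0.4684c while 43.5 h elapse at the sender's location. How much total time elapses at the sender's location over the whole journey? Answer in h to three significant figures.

Leg 1: 44.4 h is already measured at the sender's location.
Leg 2: γ = 1/√(1 − 0.8593²) = 1/√0.2616 = 1.955; Δt_2 = 1.955 × 29.1 = 56.89 h.
Leg 3: γ = 1/√(1 − 0.7392²) = 1/√0.4536 = 1.485; Δt_3 = 1.485 × 2.88 = 4.276 h.
Leg 4: 43.5 h is already measured at the sender's location.
Total: 44.40 + 56.89 + 4.276 + 43.50 h.

Δt = 149 h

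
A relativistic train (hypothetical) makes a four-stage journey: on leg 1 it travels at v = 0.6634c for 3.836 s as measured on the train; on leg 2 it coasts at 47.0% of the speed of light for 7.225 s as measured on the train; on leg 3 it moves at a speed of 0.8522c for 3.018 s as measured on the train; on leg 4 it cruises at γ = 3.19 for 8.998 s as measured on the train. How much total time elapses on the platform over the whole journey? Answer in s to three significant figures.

Leg 1: γ = 1/√(1 − 0.6634²) = 1/√0.5599 = 1.336; Δt_1 = 1.336 × 3.836 = 5.127 s.
Leg 2: β = 0.470; γ = 1/√(1 − 0.470²) = 1/√0.7791 = 1.133; Δt_2 = 1.133 × 7.225 = 8.185 s.
Leg 3: γ = 1/√(1 − 0.8522²) = 1/√0.2738 = 1.911; Δt_3 = 1.911 × 3.018 = 5.768 s.
Leg 4: γ = 3.19; Δt_4 = 3.190 × 8.998 = 28.70 s.
Total: 5.127 + 8.185 + 5.768 + 28.70 s.

Δt = 47.8 s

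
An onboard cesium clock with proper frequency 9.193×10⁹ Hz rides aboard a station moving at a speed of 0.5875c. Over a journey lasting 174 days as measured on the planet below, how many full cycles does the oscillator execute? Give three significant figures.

γ = 1/√(1 − 0.5875²) = 1/√0.6548 = 1.236
The oscillator's own cycle count is N = f × τ where τ is the proper time aboard the station. τ = Δt/γ = 174/1.236 = 140.8 days = 1.217×10⁷ s.
N = 9.193×10⁹ × 1.217×10⁷ = 1.118×10¹⁷.

N = 1.12×10¹⁷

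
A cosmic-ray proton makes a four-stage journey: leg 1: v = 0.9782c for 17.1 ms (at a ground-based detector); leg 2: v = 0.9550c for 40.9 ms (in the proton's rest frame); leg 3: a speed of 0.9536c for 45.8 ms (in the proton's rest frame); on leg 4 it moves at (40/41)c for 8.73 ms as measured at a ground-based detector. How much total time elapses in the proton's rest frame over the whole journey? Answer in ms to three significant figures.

τ = 92.2 ms

Leg 1: γ = 1/√(1 − 0.9782²) = 1/√0.04312 = 4.815; τ_1 = 17.1/4.815 = 3.551 ms.
Leg 2: 40.9 ms is already measured in the proton's rest frame.
Leg 3: 45.8 ms is already measured in the proton's rest frame.
Leg 4: γ = 1/√(1 − (40/41)²) = 41/9 ≈ 4.556; τ_4 = 8.73/4.556 = 1.916 ms.
Total: 3.551 + 40.90 + 45.80 + 1.916 ms.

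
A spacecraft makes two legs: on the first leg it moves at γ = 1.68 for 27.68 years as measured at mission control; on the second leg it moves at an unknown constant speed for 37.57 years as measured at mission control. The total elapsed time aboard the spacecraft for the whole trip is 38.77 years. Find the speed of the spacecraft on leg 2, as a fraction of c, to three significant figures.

β = 0.805

Leg 1: γ = 1.68; τ_1 = 27.68/1.680 = 16.48 years.
Leg 2: speed unknown; τ_2 = 37.57/γ_2.
Total proper time: 16.48 + τ_2 = 38.77, so τ_2 = 38.77 − 16.48 = 22.29 years.
γ_2 = 37.57/22.29 = 1.685; β = √(1 − 1/γ²) = √0.6479.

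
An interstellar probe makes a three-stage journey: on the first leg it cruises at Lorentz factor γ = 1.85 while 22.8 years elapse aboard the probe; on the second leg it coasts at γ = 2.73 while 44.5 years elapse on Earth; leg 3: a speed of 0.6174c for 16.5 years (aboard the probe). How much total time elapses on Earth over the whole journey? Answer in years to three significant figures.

Leg 1: γ = 1.85; Δt_1 = 1.850 × 22.8 = 42.18 years.
Leg 2: 44.5 years is already measured on Earth.
Leg 3: γ = 1/√(1 − 0.6174²) = 1/√0.6188 = 1.271; Δt_3 = 1.271 × 16.5 = 20.98 years.
Total: 42.18 + 44.50 + 20.98 years.

Δt = 108 years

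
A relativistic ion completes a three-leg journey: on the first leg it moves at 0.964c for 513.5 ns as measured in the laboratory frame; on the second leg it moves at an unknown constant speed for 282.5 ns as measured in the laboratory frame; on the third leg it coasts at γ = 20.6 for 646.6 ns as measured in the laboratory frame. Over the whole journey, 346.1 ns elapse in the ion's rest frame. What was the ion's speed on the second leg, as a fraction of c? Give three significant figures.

β = 0.776

Leg 1: γ = 1/√(1 − 0.964²) = 1/√0.07070 = 3.761; τ_1 = 513.5/3.761 = 136.5 ns.
Leg 2: speed unknown; τ_2 = 282.5/γ_2.
Leg 3: γ = 20.6; τ_3 = 646.6/20.60 = 31.39 ns.
Total proper time: 136.5 + τ_2 + 31.39 = 346.1, so τ_2 = 346.1 − 167.9 = 178.2 ns.
γ_2 = 282.5/178.2 = 1.586; β = √(1 − 1/γ²) = √0.6022.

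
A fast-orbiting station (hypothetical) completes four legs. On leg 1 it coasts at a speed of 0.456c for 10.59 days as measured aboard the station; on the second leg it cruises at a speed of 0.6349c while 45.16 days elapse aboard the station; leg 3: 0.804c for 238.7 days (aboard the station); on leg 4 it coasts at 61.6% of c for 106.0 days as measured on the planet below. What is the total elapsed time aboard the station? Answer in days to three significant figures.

τ = 378 days

Leg 1: 10.59 days is already measured aboard the station.
Leg 2: 45.16 days is already measured aboard the station.
Leg 3: 238.7 days is already measured aboard the station.
Leg 4: β = 0.616; γ = 1/√(1 − 0.616²) = 1/√0.6205 = 1.269; τ_4 = 106.0/1.269 = 83.50 days.
Total: 10.59 + 45.16 + 238.7 + 83.50 days.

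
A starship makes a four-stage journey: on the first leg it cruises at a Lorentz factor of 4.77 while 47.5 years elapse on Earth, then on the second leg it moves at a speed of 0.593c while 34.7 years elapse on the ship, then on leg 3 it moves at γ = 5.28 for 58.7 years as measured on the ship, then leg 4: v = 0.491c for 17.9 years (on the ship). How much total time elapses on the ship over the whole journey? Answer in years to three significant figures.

Leg 1: γ = 4.77; τ_1 = 47.5/4.770 = 9.958 years.
Leg 2: 34.7 years is already measured on the ship.
Leg 3: 58.7 years is already measured on the ship.
Leg 4: 17.9 years is already measured on the ship.
Total: 9.958 + 34.70 + 58.70 + 17.90 years.

τ = 121 years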